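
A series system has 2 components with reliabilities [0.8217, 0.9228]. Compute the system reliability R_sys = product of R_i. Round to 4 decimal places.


Components: [0.8217, 0.9228]
After component 1 (R=0.8217): product = 0.8217
After component 2 (R=0.9228): product = 0.7583
R_sys = 0.7583

0.7583


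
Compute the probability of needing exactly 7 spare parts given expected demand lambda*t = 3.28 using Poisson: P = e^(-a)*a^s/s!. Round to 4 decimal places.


a = 3.28, s = 7
e^(-a) = e^(-3.28) = 0.0376
a^s = 3.28^7 = 4084.2931
s! = 5040
P = 0.0376 * 4084.2931 / 5040
P = 0.0305

0.0305


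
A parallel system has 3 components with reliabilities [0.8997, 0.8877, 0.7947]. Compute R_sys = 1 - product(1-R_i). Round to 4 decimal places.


Components: [0.8997, 0.8877, 0.7947]
(1 - 0.8997) = 0.1003, running product = 0.1003
(1 - 0.8877) = 0.1123, running product = 0.0113
(1 - 0.7947) = 0.2053, running product = 0.0023
Product of (1-R_i) = 0.0023
R_sys = 1 - 0.0023 = 0.9977

0.9977


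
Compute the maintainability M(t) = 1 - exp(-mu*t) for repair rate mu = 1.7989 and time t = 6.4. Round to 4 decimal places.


mu = 1.7989, t = 6.4
mu * t = 1.7989 * 6.4 = 11.513
exp(-11.513) = 0.0
M(t) = 1 - 0.0
M(t) = 1.0

1.0


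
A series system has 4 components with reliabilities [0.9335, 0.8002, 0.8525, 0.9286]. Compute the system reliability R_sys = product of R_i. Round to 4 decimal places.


Components: [0.9335, 0.8002, 0.8525, 0.9286]
After component 1 (R=0.9335): product = 0.9335
After component 2 (R=0.8002): product = 0.747
After component 3 (R=0.8525): product = 0.6368
After component 4 (R=0.9286): product = 0.5913
R_sys = 0.5913

0.5913


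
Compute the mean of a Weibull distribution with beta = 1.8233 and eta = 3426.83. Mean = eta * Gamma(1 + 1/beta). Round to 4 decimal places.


beta = 1.8233, eta = 3426.83
1/beta = 0.5485
1 + 1/beta = 1.5485
Gamma(1.5485) = 0.8888
Mean = 3426.83 * 0.8888
Mean = 3045.6173

3045.6173


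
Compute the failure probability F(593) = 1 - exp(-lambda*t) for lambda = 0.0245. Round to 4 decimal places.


lambda = 0.0245, t = 593
lambda * t = 14.5285
exp(-14.5285) = 0.0
F(t) = 1 - 0.0
F(t) = 1.0

1.0


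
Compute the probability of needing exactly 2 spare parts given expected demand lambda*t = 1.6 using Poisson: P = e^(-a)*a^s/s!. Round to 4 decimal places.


a = 1.6, s = 2
e^(-a) = e^(-1.6) = 0.2019
a^s = 1.6^2 = 2.56
s! = 2
P = 0.2019 * 2.56 / 2
P = 0.2584

0.2584


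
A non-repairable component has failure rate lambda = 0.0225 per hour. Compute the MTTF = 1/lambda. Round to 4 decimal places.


lambda = 0.0225
MTTF = 1 / 0.0225
MTTF = 44.4444

44.4444


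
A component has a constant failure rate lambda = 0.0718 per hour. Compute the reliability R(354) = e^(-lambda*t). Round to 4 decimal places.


lambda = 0.0718
t = 354
lambda * t = 25.4172
R(t) = e^(-25.4172)
R(t) = 0.0

0.0


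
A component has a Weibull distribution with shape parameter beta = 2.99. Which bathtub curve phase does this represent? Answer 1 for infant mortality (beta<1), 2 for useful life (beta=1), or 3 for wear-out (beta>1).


beta = 2.99
Compare beta to 1:
beta < 1 => infant mortality (phase 1)
beta = 1 => useful life (phase 2)
beta > 1 => wear-out (phase 3)
Since beta = 2.99, this is wear-out (increasing failure rate)
Phase = 3

3


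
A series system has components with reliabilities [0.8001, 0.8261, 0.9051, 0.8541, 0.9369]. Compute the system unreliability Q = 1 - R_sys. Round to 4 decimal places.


Components: [0.8001, 0.8261, 0.9051, 0.8541, 0.9369]
After component 1: product = 0.8001
After component 2: product = 0.661
After component 3: product = 0.5982
After component 4: product = 0.511
After component 5: product = 0.4787
R_sys = 0.4787
Q = 1 - 0.4787 = 0.5213

0.5213


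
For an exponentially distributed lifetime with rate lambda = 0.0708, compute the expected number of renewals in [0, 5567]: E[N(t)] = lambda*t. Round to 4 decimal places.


lambda = 0.0708
t = 5567
E[N(t)] = lambda * t
E[N(t)] = 0.0708 * 5567
E[N(t)] = 394.1436

394.1436


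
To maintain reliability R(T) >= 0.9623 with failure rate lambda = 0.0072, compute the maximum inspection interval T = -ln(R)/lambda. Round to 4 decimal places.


R_target = 0.9623
lambda = 0.0072
-ln(0.9623) = 0.0384
T = 0.0384 / 0.0072
T = 5.3374

5.3374


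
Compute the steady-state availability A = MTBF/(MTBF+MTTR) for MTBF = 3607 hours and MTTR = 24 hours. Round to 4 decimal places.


MTBF = 3607
MTTR = 24
MTBF + MTTR = 3631
A = 3607 / 3631
A = 0.9934

0.9934


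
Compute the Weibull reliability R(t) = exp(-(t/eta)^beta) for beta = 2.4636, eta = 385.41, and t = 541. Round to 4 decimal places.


beta = 2.4636, eta = 385.41, t = 541
t/eta = 541 / 385.41 = 1.4037
(t/eta)^beta = 1.4037^2.4636 = 2.3058
R(t) = exp(-2.3058)
R(t) = 0.0997

0.0997


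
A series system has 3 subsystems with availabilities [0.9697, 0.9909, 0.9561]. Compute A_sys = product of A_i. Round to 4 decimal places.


Subsystems: [0.9697, 0.9909, 0.9561]
After subsystem 1 (A=0.9697): product = 0.9697
After subsystem 2 (A=0.9909): product = 0.9609
After subsystem 3 (A=0.9561): product = 0.9187
A_sys = 0.9187

0.9187


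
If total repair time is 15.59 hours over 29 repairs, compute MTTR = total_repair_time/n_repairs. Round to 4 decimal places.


total_repair_time = 15.59
n_repairs = 29
MTTR = 15.59 / 29
MTTR = 0.5376

0.5376


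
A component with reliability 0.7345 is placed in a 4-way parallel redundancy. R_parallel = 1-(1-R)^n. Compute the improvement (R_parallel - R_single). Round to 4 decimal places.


R_single = 0.7345, n = 4
1 - R_single = 0.2655
(1 - R_single)^n = 0.2655^4 = 0.005
R_parallel = 1 - 0.005 = 0.995
Improvement = 0.995 - 0.7345
Improvement = 0.2605

0.2605


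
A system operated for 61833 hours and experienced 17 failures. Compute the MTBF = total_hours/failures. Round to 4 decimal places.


total_hours = 61833
failures = 17
MTBF = 61833 / 17
MTBF = 3637.2353

3637.2353


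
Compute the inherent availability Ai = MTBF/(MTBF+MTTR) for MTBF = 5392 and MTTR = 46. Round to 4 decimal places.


MTBF = 5392
MTTR = 46
MTBF + MTTR = 5438
Ai = 5392 / 5438
Ai = 0.9915

0.9915


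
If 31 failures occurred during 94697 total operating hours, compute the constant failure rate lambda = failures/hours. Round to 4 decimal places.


failures = 31
total_hours = 94697
lambda = 31 / 94697
lambda = 0.0003

0.0003


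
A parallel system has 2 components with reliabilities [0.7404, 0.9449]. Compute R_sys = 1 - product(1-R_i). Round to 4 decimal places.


Components: [0.7404, 0.9449]
(1 - 0.7404) = 0.2596, running product = 0.2596
(1 - 0.9449) = 0.0551, running product = 0.0143
Product of (1-R_i) = 0.0143
R_sys = 1 - 0.0143 = 0.9857

0.9857


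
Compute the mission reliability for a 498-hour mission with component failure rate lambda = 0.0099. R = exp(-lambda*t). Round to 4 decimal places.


lambda = 0.0099
mission_time = 498
lambda * t = 0.0099 * 498 = 4.9302
R = exp(-4.9302)
R = 0.0072

0.0072


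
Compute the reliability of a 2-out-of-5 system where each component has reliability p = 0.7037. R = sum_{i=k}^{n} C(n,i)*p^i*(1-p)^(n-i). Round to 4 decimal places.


k = 2, n = 5, p = 0.7037
i=2: C(5,2)=10 * 0.7037^2 * 0.2963^3 = 0.1288
i=3: C(5,3)=10 * 0.7037^3 * 0.2963^2 = 0.3059
i=4: C(5,4)=5 * 0.7037^4 * 0.2963^1 = 0.3633
i=5: C(5,5)=1 * 0.7037^5 * 0.2963^0 = 0.1726
R = sum of terms = 0.9706

0.9706


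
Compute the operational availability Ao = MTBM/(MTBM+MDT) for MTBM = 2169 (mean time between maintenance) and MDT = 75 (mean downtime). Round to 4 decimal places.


MTBM = 2169
MDT = 75
MTBM + MDT = 2244
Ao = 2169 / 2244
Ao = 0.9666

0.9666


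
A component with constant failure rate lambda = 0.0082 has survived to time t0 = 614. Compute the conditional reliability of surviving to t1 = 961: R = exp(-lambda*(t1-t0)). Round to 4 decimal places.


lambda = 0.0082
t0 = 614, t1 = 961
t1 - t0 = 347
lambda * (t1-t0) = 0.0082 * 347 = 2.8454
R = exp(-2.8454)
R = 0.0581

0.0581


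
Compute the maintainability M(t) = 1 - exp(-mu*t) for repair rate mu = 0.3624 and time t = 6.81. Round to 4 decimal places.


mu = 0.3624, t = 6.81
mu * t = 0.3624 * 6.81 = 2.4679
exp(-2.4679) = 0.0848
M(t) = 1 - 0.0848
M(t) = 0.9152

0.9152


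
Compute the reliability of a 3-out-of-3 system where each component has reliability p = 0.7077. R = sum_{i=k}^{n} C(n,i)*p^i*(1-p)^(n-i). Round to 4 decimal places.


k = 3, n = 3, p = 0.7077
i=3: C(3,3)=1 * 0.7077^3 * 0.2923^0 = 0.3544
R = sum of terms = 0.3544

0.3544


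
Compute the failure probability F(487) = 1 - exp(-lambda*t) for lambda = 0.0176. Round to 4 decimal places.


lambda = 0.0176, t = 487
lambda * t = 8.5712
exp(-8.5712) = 0.0002
F(t) = 1 - 0.0002
F(t) = 0.9998

0.9998


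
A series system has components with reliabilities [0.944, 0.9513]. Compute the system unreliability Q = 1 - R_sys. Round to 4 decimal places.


Components: [0.944, 0.9513]
After component 1: product = 0.944
After component 2: product = 0.898
R_sys = 0.898
Q = 1 - 0.898 = 0.102

0.102


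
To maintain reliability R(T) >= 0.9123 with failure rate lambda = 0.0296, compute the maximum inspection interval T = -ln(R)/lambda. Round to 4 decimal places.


R_target = 0.9123
lambda = 0.0296
-ln(0.9123) = 0.0918
T = 0.0918 / 0.0296
T = 3.1009

3.1009


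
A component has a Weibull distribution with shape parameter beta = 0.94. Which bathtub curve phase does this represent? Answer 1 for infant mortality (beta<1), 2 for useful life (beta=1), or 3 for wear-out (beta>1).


beta = 0.94
Compare beta to 1:
beta < 1 => infant mortality (phase 1)
beta = 1 => useful life (phase 2)
beta > 1 => wear-out (phase 3)
Since beta = 0.94, this is infant mortality (decreasing failure rate)
Phase = 1

1


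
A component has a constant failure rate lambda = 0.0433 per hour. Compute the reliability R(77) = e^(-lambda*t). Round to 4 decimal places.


lambda = 0.0433
t = 77
lambda * t = 3.3341
R(t) = e^(-3.3341)
R(t) = 0.0356

0.0356


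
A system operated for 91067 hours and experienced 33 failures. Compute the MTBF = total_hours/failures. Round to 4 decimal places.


total_hours = 91067
failures = 33
MTBF = 91067 / 33
MTBF = 2759.6061

2759.6061


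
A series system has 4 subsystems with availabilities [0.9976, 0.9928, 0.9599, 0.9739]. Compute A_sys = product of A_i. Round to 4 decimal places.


Subsystems: [0.9976, 0.9928, 0.9599, 0.9739]
After subsystem 1 (A=0.9976): product = 0.9976
After subsystem 2 (A=0.9928): product = 0.9904
After subsystem 3 (A=0.9599): product = 0.9507
After subsystem 4 (A=0.9739): product = 0.9259
A_sys = 0.9259

0.9259


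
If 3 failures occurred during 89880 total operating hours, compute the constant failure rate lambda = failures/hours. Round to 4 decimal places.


failures = 3
total_hours = 89880
lambda = 3 / 89880
lambda = 0.0

0.0


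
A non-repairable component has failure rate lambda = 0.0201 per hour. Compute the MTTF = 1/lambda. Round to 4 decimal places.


lambda = 0.0201
MTTF = 1 / 0.0201
MTTF = 49.7512

49.7512


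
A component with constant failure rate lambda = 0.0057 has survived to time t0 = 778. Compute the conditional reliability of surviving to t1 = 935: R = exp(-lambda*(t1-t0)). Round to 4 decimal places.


lambda = 0.0057
t0 = 778, t1 = 935
t1 - t0 = 157
lambda * (t1-t0) = 0.0057 * 157 = 0.8949
R = exp(-0.8949)
R = 0.4086

0.4086


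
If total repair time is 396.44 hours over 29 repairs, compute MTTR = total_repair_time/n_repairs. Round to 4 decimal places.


total_repair_time = 396.44
n_repairs = 29
MTTR = 396.44 / 29
MTTR = 13.6703

13.6703


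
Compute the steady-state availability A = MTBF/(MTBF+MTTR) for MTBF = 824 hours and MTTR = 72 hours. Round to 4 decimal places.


MTBF = 824
MTTR = 72
MTBF + MTTR = 896
A = 824 / 896
A = 0.9196

0.9196


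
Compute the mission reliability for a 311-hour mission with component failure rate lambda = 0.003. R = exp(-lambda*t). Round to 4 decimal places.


lambda = 0.003
mission_time = 311
lambda * t = 0.003 * 311 = 0.933
R = exp(-0.933)
R = 0.3934

0.3934


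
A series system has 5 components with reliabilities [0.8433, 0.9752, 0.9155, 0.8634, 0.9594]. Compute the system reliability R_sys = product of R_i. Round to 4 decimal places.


Components: [0.8433, 0.9752, 0.9155, 0.8634, 0.9594]
After component 1 (R=0.8433): product = 0.8433
After component 2 (R=0.9752): product = 0.8224
After component 3 (R=0.9155): product = 0.7529
After component 4 (R=0.8634): product = 0.65
After component 5 (R=0.9594): product = 0.6237
R_sys = 0.6237

0.6237


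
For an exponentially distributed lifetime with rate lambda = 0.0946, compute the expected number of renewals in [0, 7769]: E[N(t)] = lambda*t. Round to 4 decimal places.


lambda = 0.0946
t = 7769
E[N(t)] = lambda * t
E[N(t)] = 0.0946 * 7769
E[N(t)] = 734.9474

734.9474


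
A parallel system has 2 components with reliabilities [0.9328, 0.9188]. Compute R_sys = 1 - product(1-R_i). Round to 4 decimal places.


Components: [0.9328, 0.9188]
(1 - 0.9328) = 0.0672, running product = 0.0672
(1 - 0.9188) = 0.0812, running product = 0.0055
Product of (1-R_i) = 0.0055
R_sys = 1 - 0.0055 = 0.9945

0.9945


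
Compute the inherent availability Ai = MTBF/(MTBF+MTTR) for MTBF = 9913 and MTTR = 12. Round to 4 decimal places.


MTBF = 9913
MTTR = 12
MTBF + MTTR = 9925
Ai = 9913 / 9925
Ai = 0.9988

0.9988


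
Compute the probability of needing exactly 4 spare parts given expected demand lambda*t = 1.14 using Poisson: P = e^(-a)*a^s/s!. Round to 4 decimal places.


a = 1.14, s = 4
e^(-a) = e^(-1.14) = 0.3198
a^s = 1.14^4 = 1.689
s! = 24
P = 0.3198 * 1.689 / 24
P = 0.0225

0.0225


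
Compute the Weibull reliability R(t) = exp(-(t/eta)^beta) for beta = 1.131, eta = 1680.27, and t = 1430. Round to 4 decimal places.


beta = 1.131, eta = 1680.27, t = 1430
t/eta = 1430 / 1680.27 = 0.8511
(t/eta)^beta = 0.8511^1.131 = 0.8333
R(t) = exp(-0.8333)
R(t) = 0.4346

0.4346


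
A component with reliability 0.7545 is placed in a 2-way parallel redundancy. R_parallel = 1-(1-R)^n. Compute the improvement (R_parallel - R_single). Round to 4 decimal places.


R_single = 0.7545, n = 2
1 - R_single = 0.2455
(1 - R_single)^n = 0.2455^2 = 0.0603
R_parallel = 1 - 0.0603 = 0.9397
Improvement = 0.9397 - 0.7545
Improvement = 0.1852

0.1852


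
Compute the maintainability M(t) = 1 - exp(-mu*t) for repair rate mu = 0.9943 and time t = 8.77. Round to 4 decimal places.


mu = 0.9943, t = 8.77
mu * t = 0.9943 * 8.77 = 8.72
exp(-8.72) = 0.0002
M(t) = 1 - 0.0002
M(t) = 0.9998

0.9998


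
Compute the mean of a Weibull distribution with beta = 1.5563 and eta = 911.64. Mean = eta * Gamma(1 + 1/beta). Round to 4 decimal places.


beta = 1.5563, eta = 911.64
1/beta = 0.6425
1 + 1/beta = 1.6425
Gamma(1.6425) = 0.899
Mean = 911.64 * 0.899
Mean = 819.5742

819.5742


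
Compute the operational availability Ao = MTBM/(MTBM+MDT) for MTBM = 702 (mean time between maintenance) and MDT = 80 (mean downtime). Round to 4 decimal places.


MTBM = 702
MDT = 80
MTBM + MDT = 782
Ao = 702 / 782
Ao = 0.8977

0.8977


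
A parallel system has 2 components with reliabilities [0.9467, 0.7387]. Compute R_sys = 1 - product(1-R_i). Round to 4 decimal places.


Components: [0.9467, 0.7387]
(1 - 0.9467) = 0.0533, running product = 0.0533
(1 - 0.7387) = 0.2613, running product = 0.0139
Product of (1-R_i) = 0.0139
R_sys = 1 - 0.0139 = 0.9861

0.9861


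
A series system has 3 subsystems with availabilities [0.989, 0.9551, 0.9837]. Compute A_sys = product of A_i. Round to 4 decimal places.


Subsystems: [0.989, 0.9551, 0.9837]
After subsystem 1 (A=0.989): product = 0.989
After subsystem 2 (A=0.9551): product = 0.9446
After subsystem 3 (A=0.9837): product = 0.9292
A_sys = 0.9292

0.9292


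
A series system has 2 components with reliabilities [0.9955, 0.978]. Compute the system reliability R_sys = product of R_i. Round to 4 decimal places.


Components: [0.9955, 0.978]
After component 1 (R=0.9955): product = 0.9955
After component 2 (R=0.978): product = 0.9736
R_sys = 0.9736

0.9736


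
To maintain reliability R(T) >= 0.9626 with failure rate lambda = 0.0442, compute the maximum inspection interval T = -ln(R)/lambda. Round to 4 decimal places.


R_target = 0.9626
lambda = 0.0442
-ln(0.9626) = 0.0381
T = 0.0381 / 0.0442
T = 0.8624

0.8624


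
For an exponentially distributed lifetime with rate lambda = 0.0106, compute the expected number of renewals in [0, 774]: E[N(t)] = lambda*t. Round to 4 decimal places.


lambda = 0.0106
t = 774
E[N(t)] = lambda * t
E[N(t)] = 0.0106 * 774
E[N(t)] = 8.2044

8.2044


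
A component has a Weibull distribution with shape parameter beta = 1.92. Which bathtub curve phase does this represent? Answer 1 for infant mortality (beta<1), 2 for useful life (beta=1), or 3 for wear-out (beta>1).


beta = 1.92
Compare beta to 1:
beta < 1 => infant mortality (phase 1)
beta = 1 => useful life (phase 2)
beta > 1 => wear-out (phase 3)
Since beta = 1.92, this is wear-out (increasing failure rate)
Phase = 3

3


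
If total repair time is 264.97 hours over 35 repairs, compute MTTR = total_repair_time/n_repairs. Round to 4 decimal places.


total_repair_time = 264.97
n_repairs = 35
MTTR = 264.97 / 35
MTTR = 7.5706

7.5706


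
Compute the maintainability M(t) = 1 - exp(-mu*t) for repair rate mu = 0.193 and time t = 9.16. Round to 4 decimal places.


mu = 0.193, t = 9.16
mu * t = 0.193 * 9.16 = 1.7679
exp(-1.7679) = 0.1707
M(t) = 1 - 0.1707
M(t) = 0.8293

0.8293


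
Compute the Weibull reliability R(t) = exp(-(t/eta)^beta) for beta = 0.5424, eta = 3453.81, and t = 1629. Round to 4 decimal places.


beta = 0.5424, eta = 3453.81, t = 1629
t/eta = 1629 / 3453.81 = 0.4717
(t/eta)^beta = 0.4717^0.5424 = 0.6652
R(t) = exp(-0.6652)
R(t) = 0.5142

0.5142


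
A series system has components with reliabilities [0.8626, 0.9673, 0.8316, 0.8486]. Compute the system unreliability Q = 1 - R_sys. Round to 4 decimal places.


Components: [0.8626, 0.9673, 0.8316, 0.8486]
After component 1: product = 0.8626
After component 2: product = 0.8344
After component 3: product = 0.6939
After component 4: product = 0.5888
R_sys = 0.5888
Q = 1 - 0.5888 = 0.4112

0.4112


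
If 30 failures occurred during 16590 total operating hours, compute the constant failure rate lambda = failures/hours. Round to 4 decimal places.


failures = 30
total_hours = 16590
lambda = 30 / 16590
lambda = 0.0018

0.0018


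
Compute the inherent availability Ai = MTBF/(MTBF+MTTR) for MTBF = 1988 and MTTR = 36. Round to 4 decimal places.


MTBF = 1988
MTTR = 36
MTBF + MTTR = 2024
Ai = 1988 / 2024
Ai = 0.9822

0.9822


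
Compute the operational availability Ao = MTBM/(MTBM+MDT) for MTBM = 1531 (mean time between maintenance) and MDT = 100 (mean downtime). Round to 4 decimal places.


MTBM = 1531
MDT = 100
MTBM + MDT = 1631
Ao = 1531 / 1631
Ao = 0.9387

0.9387


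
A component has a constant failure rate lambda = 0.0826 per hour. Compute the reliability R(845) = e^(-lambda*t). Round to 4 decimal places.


lambda = 0.0826
t = 845
lambda * t = 69.797
R(t) = e^(-69.797)
R(t) = 0.0

0.0


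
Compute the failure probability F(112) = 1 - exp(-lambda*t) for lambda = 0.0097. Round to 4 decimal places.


lambda = 0.0097, t = 112
lambda * t = 1.0864
exp(-1.0864) = 0.3374
F(t) = 1 - 0.3374
F(t) = 0.6626

0.6626


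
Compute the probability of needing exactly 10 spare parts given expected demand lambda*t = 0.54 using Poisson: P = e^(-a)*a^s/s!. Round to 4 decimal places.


a = 0.54, s = 10
e^(-a) = e^(-0.54) = 0.5827
a^s = 0.54^10 = 0.0021
s! = 3628800
P = 0.5827 * 0.0021 / 3628800
P = 0.0

0.0


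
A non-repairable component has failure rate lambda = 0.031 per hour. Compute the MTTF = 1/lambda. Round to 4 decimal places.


lambda = 0.031
MTTF = 1 / 0.031
MTTF = 32.2581

32.2581


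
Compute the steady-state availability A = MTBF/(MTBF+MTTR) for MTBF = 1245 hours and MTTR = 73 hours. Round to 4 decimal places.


MTBF = 1245
MTTR = 73
MTBF + MTTR = 1318
A = 1245 / 1318
A = 0.9446

0.9446


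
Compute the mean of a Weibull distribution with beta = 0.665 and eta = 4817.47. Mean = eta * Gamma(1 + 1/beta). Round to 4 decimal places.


beta = 0.665, eta = 4817.47
1/beta = 1.5038
1 + 1/beta = 2.5038
Gamma(2.5038) = 1.3329
Mean = 4817.47 * 1.3329
Mean = 6421.0309

6421.0309


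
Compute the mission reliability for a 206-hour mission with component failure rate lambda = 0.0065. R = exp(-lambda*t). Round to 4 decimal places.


lambda = 0.0065
mission_time = 206
lambda * t = 0.0065 * 206 = 1.339
R = exp(-1.339)
R = 0.2621

0.2621


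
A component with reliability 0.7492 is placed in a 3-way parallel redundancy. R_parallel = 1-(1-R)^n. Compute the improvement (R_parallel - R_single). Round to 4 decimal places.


R_single = 0.7492, n = 3
1 - R_single = 0.2508
(1 - R_single)^n = 0.2508^3 = 0.0158
R_parallel = 1 - 0.0158 = 0.9842
Improvement = 0.9842 - 0.7492
Improvement = 0.235

0.235


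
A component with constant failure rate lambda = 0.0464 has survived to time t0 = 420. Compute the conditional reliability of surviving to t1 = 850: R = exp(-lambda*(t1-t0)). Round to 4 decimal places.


lambda = 0.0464
t0 = 420, t1 = 850
t1 - t0 = 430
lambda * (t1-t0) = 0.0464 * 430 = 19.952
R = exp(-19.952)
R = 0.0

0.0


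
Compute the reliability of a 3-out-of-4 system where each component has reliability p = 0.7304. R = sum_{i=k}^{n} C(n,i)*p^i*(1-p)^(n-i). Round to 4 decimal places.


k = 3, n = 4, p = 0.7304
i=3: C(4,3)=4 * 0.7304^3 * 0.2696^1 = 0.4202
i=4: C(4,4)=1 * 0.7304^4 * 0.2696^0 = 0.2846
R = sum of terms = 0.7048

0.7048


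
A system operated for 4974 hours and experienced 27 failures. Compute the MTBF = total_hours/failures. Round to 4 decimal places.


total_hours = 4974
failures = 27
MTBF = 4974 / 27
MTBF = 184.2222

184.2222


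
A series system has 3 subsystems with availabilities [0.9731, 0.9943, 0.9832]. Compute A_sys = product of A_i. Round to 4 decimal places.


Subsystems: [0.9731, 0.9943, 0.9832]
After subsystem 1 (A=0.9731): product = 0.9731
After subsystem 2 (A=0.9943): product = 0.9676
After subsystem 3 (A=0.9832): product = 0.9513
A_sys = 0.9513

0.9513


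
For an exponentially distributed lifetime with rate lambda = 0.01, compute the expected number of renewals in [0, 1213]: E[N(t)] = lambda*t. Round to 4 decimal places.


lambda = 0.01
t = 1213
E[N(t)] = lambda * t
E[N(t)] = 0.01 * 1213
E[N(t)] = 12.13

12.13


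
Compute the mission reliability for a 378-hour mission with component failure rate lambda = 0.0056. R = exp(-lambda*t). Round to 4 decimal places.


lambda = 0.0056
mission_time = 378
lambda * t = 0.0056 * 378 = 2.1168
R = exp(-2.1168)
R = 0.1204

0.1204


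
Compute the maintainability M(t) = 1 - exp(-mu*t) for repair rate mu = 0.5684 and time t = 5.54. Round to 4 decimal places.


mu = 0.5684, t = 5.54
mu * t = 0.5684 * 5.54 = 3.1489
exp(-3.1489) = 0.0429
M(t) = 1 - 0.0429
M(t) = 0.9571

0.9571


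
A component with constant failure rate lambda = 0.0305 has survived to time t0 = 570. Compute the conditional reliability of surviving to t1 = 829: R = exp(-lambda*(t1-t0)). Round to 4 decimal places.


lambda = 0.0305
t0 = 570, t1 = 829
t1 - t0 = 259
lambda * (t1-t0) = 0.0305 * 259 = 7.8995
R = exp(-7.8995)
R = 0.0004

0.0004


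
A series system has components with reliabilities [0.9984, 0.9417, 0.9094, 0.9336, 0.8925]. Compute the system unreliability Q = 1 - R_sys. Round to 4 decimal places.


Components: [0.9984, 0.9417, 0.9094, 0.9336, 0.8925]
After component 1: product = 0.9984
After component 2: product = 0.9402
After component 3: product = 0.855
After component 4: product = 0.7982
After component 5: product = 0.7124
R_sys = 0.7124
Q = 1 - 0.7124 = 0.2876

0.2876


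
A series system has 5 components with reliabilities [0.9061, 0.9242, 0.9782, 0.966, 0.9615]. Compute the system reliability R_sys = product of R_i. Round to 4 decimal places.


Components: [0.9061, 0.9242, 0.9782, 0.966, 0.9615]
After component 1 (R=0.9061): product = 0.9061
After component 2 (R=0.9242): product = 0.8374
After component 3 (R=0.9782): product = 0.8192
After component 4 (R=0.966): product = 0.7913
After component 5 (R=0.9615): product = 0.7608
R_sys = 0.7608

0.7608


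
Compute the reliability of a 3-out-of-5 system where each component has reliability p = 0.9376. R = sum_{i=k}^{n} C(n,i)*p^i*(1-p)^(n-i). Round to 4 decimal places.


k = 3, n = 5, p = 0.9376
i=3: C(5,3)=10 * 0.9376^3 * 0.0624^2 = 0.0321
i=4: C(5,4)=5 * 0.9376^4 * 0.0624^1 = 0.2411
i=5: C(5,5)=1 * 0.9376^5 * 0.0624^0 = 0.7246
R = sum of terms = 0.9978

0.9978


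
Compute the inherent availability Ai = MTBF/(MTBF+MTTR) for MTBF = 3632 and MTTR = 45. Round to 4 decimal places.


MTBF = 3632
MTTR = 45
MTBF + MTTR = 3677
Ai = 3632 / 3677
Ai = 0.9878

0.9878


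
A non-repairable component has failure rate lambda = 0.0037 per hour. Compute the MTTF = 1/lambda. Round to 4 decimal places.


lambda = 0.0037
MTTF = 1 / 0.0037
MTTF = 270.2703

270.2703


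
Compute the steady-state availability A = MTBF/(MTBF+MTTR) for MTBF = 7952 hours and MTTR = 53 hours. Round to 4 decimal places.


MTBF = 7952
MTTR = 53
MTBF + MTTR = 8005
A = 7952 / 8005
A = 0.9934

0.9934


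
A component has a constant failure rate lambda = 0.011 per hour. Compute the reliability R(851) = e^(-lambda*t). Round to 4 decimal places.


lambda = 0.011
t = 851
lambda * t = 9.361
R(t) = e^(-9.361)
R(t) = 0.0001

0.0001


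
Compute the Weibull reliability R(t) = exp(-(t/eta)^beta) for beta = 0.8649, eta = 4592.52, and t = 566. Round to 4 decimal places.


beta = 0.8649, eta = 4592.52, t = 566
t/eta = 566 / 4592.52 = 0.1232
(t/eta)^beta = 0.1232^0.8649 = 0.1635
R(t) = exp(-0.1635)
R(t) = 0.8491

0.8491


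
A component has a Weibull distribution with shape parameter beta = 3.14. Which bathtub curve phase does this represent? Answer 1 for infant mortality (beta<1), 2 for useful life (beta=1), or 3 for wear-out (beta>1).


beta = 3.14
Compare beta to 1:
beta < 1 => infant mortality (phase 1)
beta = 1 => useful life (phase 2)
beta > 1 => wear-out (phase 3)
Since beta = 3.14, this is wear-out (increasing failure rate)
Phase = 3

3


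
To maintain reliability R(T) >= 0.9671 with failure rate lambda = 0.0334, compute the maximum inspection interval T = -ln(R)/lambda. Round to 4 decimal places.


R_target = 0.9671
lambda = 0.0334
-ln(0.9671) = 0.0335
T = 0.0335 / 0.0334
T = 1.0016

1.0016


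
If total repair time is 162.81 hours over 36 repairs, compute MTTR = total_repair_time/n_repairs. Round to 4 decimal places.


total_repair_time = 162.81
n_repairs = 36
MTTR = 162.81 / 36
MTTR = 4.5225

4.5225


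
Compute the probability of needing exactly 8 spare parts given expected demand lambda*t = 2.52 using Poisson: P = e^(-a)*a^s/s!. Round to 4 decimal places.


a = 2.52, s = 8
e^(-a) = e^(-2.52) = 0.0805
a^s = 2.52^8 = 1626.3137
s! = 40320
P = 0.0805 * 1626.3137 / 40320
P = 0.0032

0.0032


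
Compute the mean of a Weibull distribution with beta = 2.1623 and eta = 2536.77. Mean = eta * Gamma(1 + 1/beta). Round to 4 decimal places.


beta = 2.1623, eta = 2536.77
1/beta = 0.4625
1 + 1/beta = 1.4625
Gamma(1.4625) = 0.8856
Mean = 2536.77 * 0.8856
Mean = 2246.5724

2246.5724


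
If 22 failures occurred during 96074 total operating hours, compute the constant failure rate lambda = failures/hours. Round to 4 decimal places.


failures = 22
total_hours = 96074
lambda = 22 / 96074
lambda = 0.0002

0.0002


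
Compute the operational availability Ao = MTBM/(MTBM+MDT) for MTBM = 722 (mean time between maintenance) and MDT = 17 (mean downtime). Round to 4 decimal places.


MTBM = 722
MDT = 17
MTBM + MDT = 739
Ao = 722 / 739
Ao = 0.977

0.977


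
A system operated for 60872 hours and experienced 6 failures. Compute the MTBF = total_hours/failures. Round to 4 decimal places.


total_hours = 60872
failures = 6
MTBF = 60872 / 6
MTBF = 10145.3333

10145.3333


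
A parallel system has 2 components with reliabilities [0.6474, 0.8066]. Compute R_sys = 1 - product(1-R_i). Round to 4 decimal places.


Components: [0.6474, 0.8066]
(1 - 0.6474) = 0.3526, running product = 0.3526
(1 - 0.8066) = 0.1934, running product = 0.0682
Product of (1-R_i) = 0.0682
R_sys = 1 - 0.0682 = 0.9318

0.9318


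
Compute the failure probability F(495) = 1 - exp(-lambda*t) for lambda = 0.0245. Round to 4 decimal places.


lambda = 0.0245, t = 495
lambda * t = 12.1275
exp(-12.1275) = 0.0
F(t) = 1 - 0.0
F(t) = 1.0

1.0


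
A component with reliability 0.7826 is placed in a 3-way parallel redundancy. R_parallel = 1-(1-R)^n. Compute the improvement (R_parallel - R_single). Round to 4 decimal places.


R_single = 0.7826, n = 3
1 - R_single = 0.2174
(1 - R_single)^n = 0.2174^3 = 0.0103
R_parallel = 1 - 0.0103 = 0.9897
Improvement = 0.9897 - 0.7826
Improvement = 0.2071

0.2071


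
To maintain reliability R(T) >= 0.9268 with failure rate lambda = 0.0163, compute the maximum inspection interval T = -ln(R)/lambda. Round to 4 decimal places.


R_target = 0.9268
lambda = 0.0163
-ln(0.9268) = 0.076
T = 0.076 / 0.0163
T = 4.6636

4.6636


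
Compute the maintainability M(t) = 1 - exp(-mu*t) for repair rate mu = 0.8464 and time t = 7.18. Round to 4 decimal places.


mu = 0.8464, t = 7.18
mu * t = 0.8464 * 7.18 = 6.0772
exp(-6.0772) = 0.0023
M(t) = 1 - 0.0023
M(t) = 0.9977

0.9977


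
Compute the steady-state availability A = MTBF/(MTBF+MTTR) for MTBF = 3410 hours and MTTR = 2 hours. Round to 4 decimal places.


MTBF = 3410
MTTR = 2
MTBF + MTTR = 3412
A = 3410 / 3412
A = 0.9994

0.9994


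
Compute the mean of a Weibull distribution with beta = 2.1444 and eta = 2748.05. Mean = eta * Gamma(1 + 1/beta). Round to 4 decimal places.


beta = 2.1444, eta = 2748.05
1/beta = 0.4663
1 + 1/beta = 1.4663
Gamma(1.4663) = 0.8856
Mean = 2748.05 * 0.8856
Mean = 2433.7078

2433.7078


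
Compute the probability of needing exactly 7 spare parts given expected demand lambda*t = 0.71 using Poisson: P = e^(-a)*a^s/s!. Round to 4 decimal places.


a = 0.71, s = 7
e^(-a) = e^(-0.71) = 0.4916
a^s = 0.71^7 = 0.091
s! = 5040
P = 0.4916 * 0.091 / 5040
P = 0.0

0.0


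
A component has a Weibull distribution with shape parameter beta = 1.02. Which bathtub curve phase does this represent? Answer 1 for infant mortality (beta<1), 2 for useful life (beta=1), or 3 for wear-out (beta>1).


beta = 1.02
Compare beta to 1:
beta < 1 => infant mortality (phase 1)
beta = 1 => useful life (phase 2)
beta > 1 => wear-out (phase 3)
Since beta = 1.02, this is wear-out (increasing failure rate)
Phase = 3

3


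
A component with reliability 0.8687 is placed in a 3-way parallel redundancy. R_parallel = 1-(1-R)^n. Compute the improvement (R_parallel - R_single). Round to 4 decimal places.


R_single = 0.8687, n = 3
1 - R_single = 0.1313
(1 - R_single)^n = 0.1313^3 = 0.0023
R_parallel = 1 - 0.0023 = 0.9977
Improvement = 0.9977 - 0.8687
Improvement = 0.129

0.129


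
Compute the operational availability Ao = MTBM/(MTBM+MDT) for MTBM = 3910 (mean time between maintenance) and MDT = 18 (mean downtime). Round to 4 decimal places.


MTBM = 3910
MDT = 18
MTBM + MDT = 3928
Ao = 3910 / 3928
Ao = 0.9954

0.9954


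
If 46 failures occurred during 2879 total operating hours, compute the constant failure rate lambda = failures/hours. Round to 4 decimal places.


failures = 46
total_hours = 2879
lambda = 46 / 2879
lambda = 0.016

0.016


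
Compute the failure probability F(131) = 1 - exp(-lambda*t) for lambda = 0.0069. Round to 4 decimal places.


lambda = 0.0069, t = 131
lambda * t = 0.9039
exp(-0.9039) = 0.405
F(t) = 1 - 0.405
F(t) = 0.595

0.595


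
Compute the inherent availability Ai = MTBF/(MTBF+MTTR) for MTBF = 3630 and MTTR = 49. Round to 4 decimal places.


MTBF = 3630
MTTR = 49
MTBF + MTTR = 3679
Ai = 3630 / 3679
Ai = 0.9867

0.9867


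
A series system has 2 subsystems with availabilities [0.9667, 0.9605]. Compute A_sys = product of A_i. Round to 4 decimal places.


Subsystems: [0.9667, 0.9605]
After subsystem 1 (A=0.9667): product = 0.9667
After subsystem 2 (A=0.9605): product = 0.9285
A_sys = 0.9285

0.9285


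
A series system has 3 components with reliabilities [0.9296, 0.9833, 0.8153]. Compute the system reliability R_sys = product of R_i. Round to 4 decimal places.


Components: [0.9296, 0.9833, 0.8153]
After component 1 (R=0.9296): product = 0.9296
After component 2 (R=0.9833): product = 0.9141
After component 3 (R=0.8153): product = 0.7452
R_sys = 0.7452

0.7452


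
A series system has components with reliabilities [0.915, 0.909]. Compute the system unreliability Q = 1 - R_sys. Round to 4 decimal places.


Components: [0.915, 0.909]
After component 1: product = 0.915
After component 2: product = 0.8317
R_sys = 0.8317
Q = 1 - 0.8317 = 0.1683

0.1683


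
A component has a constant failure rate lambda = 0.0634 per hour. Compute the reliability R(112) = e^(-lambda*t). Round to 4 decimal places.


lambda = 0.0634
t = 112
lambda * t = 7.1008
R(t) = e^(-7.1008)
R(t) = 0.0008

0.0008


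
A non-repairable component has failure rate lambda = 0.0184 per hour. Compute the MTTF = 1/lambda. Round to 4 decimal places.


lambda = 0.0184
MTTF = 1 / 0.0184
MTTF = 54.3478

54.3478


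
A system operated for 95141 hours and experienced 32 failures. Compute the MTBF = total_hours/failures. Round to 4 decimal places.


total_hours = 95141
failures = 32
MTBF = 95141 / 32
MTBF = 2973.1562

2973.1562


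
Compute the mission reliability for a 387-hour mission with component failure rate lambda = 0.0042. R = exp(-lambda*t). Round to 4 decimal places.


lambda = 0.0042
mission_time = 387
lambda * t = 0.0042 * 387 = 1.6254
R = exp(-1.6254)
R = 0.1968

0.1968


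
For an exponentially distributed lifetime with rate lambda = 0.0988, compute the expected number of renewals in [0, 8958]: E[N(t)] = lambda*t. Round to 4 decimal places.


lambda = 0.0988
t = 8958
E[N(t)] = lambda * t
E[N(t)] = 0.0988 * 8958
E[N(t)] = 885.0504

885.0504


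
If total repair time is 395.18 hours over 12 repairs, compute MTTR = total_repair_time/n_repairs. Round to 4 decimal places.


total_repair_time = 395.18
n_repairs = 12
MTTR = 395.18 / 12
MTTR = 32.9317

32.9317


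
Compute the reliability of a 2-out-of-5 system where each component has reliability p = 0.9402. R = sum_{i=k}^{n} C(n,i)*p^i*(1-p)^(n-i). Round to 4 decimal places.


k = 2, n = 5, p = 0.9402
i=2: C(5,2)=10 * 0.9402^2 * 0.0598^3 = 0.0019
i=3: C(5,3)=10 * 0.9402^3 * 0.0598^2 = 0.0297
i=4: C(5,4)=5 * 0.9402^4 * 0.0598^1 = 0.2336
i=5: C(5,5)=1 * 0.9402^5 * 0.0598^0 = 0.7347
R = sum of terms = 0.9999

0.9999


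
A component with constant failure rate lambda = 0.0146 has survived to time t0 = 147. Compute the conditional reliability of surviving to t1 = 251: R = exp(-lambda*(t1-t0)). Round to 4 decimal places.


lambda = 0.0146
t0 = 147, t1 = 251
t1 - t0 = 104
lambda * (t1-t0) = 0.0146 * 104 = 1.5184
R = exp(-1.5184)
R = 0.2191

0.2191


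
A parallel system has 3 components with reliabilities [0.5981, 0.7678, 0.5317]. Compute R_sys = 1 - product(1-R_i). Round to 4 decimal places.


Components: [0.5981, 0.7678, 0.5317]
(1 - 0.5981) = 0.4019, running product = 0.4019
(1 - 0.7678) = 0.2322, running product = 0.0933
(1 - 0.5317) = 0.4683, running product = 0.0437
Product of (1-R_i) = 0.0437
R_sys = 1 - 0.0437 = 0.9563

0.9563


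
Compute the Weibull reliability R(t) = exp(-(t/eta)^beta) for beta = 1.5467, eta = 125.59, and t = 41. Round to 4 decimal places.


beta = 1.5467, eta = 125.59, t = 41
t/eta = 41 / 125.59 = 0.3265
(t/eta)^beta = 0.3265^1.5467 = 0.177
R(t) = exp(-0.177)
R(t) = 0.8378

0.8378


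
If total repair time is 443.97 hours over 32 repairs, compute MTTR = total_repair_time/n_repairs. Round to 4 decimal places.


total_repair_time = 443.97
n_repairs = 32
MTTR = 443.97 / 32
MTTR = 13.8741

13.8741


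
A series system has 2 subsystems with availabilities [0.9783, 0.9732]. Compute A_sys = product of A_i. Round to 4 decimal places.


Subsystems: [0.9783, 0.9732]
After subsystem 1 (A=0.9783): product = 0.9783
After subsystem 2 (A=0.9732): product = 0.9521
A_sys = 0.9521

0.9521


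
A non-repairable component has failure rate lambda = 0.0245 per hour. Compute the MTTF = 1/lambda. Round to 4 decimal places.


lambda = 0.0245
MTTF = 1 / 0.0245
MTTF = 40.8163

40.8163


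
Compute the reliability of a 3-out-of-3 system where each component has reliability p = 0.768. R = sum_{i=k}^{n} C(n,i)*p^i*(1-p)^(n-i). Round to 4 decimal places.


k = 3, n = 3, p = 0.768
i=3: C(3,3)=1 * 0.768^3 * 0.232^0 = 0.453
R = sum of terms = 0.453

0.453


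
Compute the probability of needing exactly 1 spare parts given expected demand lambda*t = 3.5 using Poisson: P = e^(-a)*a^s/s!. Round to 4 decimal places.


a = 3.5, s = 1
e^(-a) = e^(-3.5) = 0.0302
a^s = 3.5^1 = 3.5
s! = 1
P = 0.0302 * 3.5 / 1
P = 0.1057

0.1057


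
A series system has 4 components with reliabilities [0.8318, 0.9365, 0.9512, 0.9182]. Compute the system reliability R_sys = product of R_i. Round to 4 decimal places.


Components: [0.8318, 0.9365, 0.9512, 0.9182]
After component 1 (R=0.8318): product = 0.8318
After component 2 (R=0.9365): product = 0.779
After component 3 (R=0.9512): product = 0.741
After component 4 (R=0.9182): product = 0.6804
R_sys = 0.6804

0.6804


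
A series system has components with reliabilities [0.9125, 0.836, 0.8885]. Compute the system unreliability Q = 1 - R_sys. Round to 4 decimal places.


Components: [0.9125, 0.836, 0.8885]
After component 1: product = 0.9125
After component 2: product = 0.7628
After component 3: product = 0.6778
R_sys = 0.6778
Q = 1 - 0.6778 = 0.3222

0.3222


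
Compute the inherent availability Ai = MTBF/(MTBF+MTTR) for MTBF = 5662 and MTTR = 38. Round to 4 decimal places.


MTBF = 5662
MTTR = 38
MTBF + MTTR = 5700
Ai = 5662 / 5700
Ai = 0.9933

0.9933


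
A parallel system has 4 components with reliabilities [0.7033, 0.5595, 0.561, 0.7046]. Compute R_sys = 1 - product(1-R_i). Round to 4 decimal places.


Components: [0.7033, 0.5595, 0.561, 0.7046]
(1 - 0.7033) = 0.2967, running product = 0.2967
(1 - 0.5595) = 0.4405, running product = 0.1307
(1 - 0.561) = 0.439, running product = 0.0574
(1 - 0.7046) = 0.2954, running product = 0.0169
Product of (1-R_i) = 0.0169
R_sys = 1 - 0.0169 = 0.9831

0.9831


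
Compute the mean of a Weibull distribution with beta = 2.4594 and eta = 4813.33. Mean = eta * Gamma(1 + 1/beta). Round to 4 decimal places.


beta = 2.4594, eta = 4813.33
1/beta = 0.4066
1 + 1/beta = 1.4066
Gamma(1.4066) = 0.8869
Mean = 4813.33 * 0.8869
Mean = 4269.0581

4269.0581


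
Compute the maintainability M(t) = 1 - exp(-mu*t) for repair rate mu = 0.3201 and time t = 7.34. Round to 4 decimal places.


mu = 0.3201, t = 7.34
mu * t = 0.3201 * 7.34 = 2.3495
exp(-2.3495) = 0.0954
M(t) = 1 - 0.0954
M(t) = 0.9046

0.9046


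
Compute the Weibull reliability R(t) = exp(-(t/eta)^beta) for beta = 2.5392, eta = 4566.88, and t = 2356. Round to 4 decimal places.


beta = 2.5392, eta = 4566.88, t = 2356
t/eta = 2356 / 4566.88 = 0.5159
(t/eta)^beta = 0.5159^2.5392 = 0.1863
R(t) = exp(-0.1863)
R(t) = 0.8301

0.8301


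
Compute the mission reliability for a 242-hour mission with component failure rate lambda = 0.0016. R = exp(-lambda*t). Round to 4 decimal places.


lambda = 0.0016
mission_time = 242
lambda * t = 0.0016 * 242 = 0.3872
R = exp(-0.3872)
R = 0.679

0.679


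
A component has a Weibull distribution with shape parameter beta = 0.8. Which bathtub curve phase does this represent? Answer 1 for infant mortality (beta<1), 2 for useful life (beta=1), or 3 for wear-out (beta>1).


beta = 0.8
Compare beta to 1:
beta < 1 => infant mortality (phase 1)
beta = 1 => useful life (phase 2)
beta > 1 => wear-out (phase 3)
Since beta = 0.8, this is infant mortality (decreasing failure rate)
Phase = 1

1
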